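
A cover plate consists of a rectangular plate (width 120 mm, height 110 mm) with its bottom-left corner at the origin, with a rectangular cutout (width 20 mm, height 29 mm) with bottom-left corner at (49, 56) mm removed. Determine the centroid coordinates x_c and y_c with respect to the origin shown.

x_c = 60.05 mm, y_c = 54.29 mm

plate: A = 120 × 110 = 13200.00, centroid at (60.00, 55.00).
hole: A = −(20 × 29) = -580.00, centroid at (59.00, 70.50).
ΣA = 12620.00 mm²
ΣAx_c = (13200.00)(60.00) + (-580.00)(59.00) = 757780.00 mm³
ΣAy_c = (13200.00)(55.00) + (-580.00)(70.50) = 685110.00 mm³
x_c = 757780.00 / 12620.00 = 60.05 mm
y_c = 685110.00 / 12620.00 = 54.29 mm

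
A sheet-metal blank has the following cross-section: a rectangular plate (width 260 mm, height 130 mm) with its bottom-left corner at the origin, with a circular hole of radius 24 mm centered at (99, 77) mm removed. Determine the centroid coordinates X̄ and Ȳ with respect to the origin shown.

X̄ = 131.75 mm, Ȳ = 64.32 mm

plate: A = 260 × 130 = 33800.00, centroid at (130.00, 65.00).
hole: A = −π·24² = -1809.56, centroid at (99.00, 77.00).
ΣA = 31990.44 mm²
ΣAX̄ = (33800.00)(130.00) + (-1809.56)(99.00) = 4214853.82 mm³
ΣAȲ = (33800.00)(65.00) + (-1809.56)(77.00) = 2057664.08 mm³
X̄ = 4214853.82 / 31990.44 = 131.75 mm
Ȳ = 2057664.08 / 31990.44 = 64.32 mm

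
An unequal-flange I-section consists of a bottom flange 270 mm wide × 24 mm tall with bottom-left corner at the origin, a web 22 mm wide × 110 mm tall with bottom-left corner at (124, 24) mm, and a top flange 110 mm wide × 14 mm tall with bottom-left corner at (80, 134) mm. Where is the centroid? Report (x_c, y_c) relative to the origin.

bottom flange: A = 270 × 24 = 6480.00, centroid at (135.00, 12.00).
web: A = 22 × 110 = 2420.00, centroid at (135.00, 79.00).
top flange: A = 110 × 14 = 1540.00, centroid at (135.00, 141.00).
ΣA = 10440.00 mm²
ΣAx_c = (6480.00)(135.00) + (2420.00)(135.00) + (1540.00)(135.00) = 1409400.00 mm³
ΣAy_c = (6480.00)(12.00) + (2420.00)(79.00) + (1540.00)(141.00) = 486080.00 mm³
x_c = 1409400.00 / 10440.00 = 135.00 mm
y_c = 486080.00 / 10440.00 = 46.56 mm

x_c = 135.00 mm, y_c = 46.56 mm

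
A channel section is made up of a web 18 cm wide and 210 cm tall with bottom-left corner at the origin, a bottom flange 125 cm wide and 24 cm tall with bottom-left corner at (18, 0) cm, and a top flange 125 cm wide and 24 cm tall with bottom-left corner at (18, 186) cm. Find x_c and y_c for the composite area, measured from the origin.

x_c = 52.87 cm, y_c = 105.00 cm

Part | A | x̄ᵢ | ȳᵢ | A·x̄ᵢ | A·ȳᵢ
web | 3780.00 | 9.00 | 105.00 | 34020.00 | 396900.00
bottom flange | 3000.00 | 80.50 | 12.00 | 241500.00 | 36000.00
top flange | 3000.00 | 80.50 | 198.00 | 241500.00 | 594000.00
Σ | 9780.00 |  |  | 517020.00 | 1026900.00
x_c = 517020.00 / 9780.00 = 52.87 cm
y_c = 1026900.00 / 9780.00 = 105.00 cm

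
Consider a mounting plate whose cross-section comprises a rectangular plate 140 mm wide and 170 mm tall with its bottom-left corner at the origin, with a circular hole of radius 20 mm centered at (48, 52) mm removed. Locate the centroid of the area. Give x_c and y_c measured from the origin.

plate: A = 140 × 170 = 23800.00, centroid at (70.00, 85.00).
hole: A = −π·20² = -1256.64, centroid at (48.00, 52.00).
ΣA = 22543.36 mm², ΣAx_c = 1605681.42 mm³, ΣAy_c = 1957654.87 mm³.
x_c = 1605681.42/22543.36 = 71.23 mm; y_c = 1957654.87/22543.36 = 86.84 mm.

x_c = 71.23 mm, y_c = 86.84 mm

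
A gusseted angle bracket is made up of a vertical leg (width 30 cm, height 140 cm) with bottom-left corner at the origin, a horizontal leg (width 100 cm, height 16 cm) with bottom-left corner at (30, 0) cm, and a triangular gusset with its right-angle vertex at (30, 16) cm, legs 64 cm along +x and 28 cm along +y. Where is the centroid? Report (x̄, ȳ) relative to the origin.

vertical leg: A = 30 × 140 = 4200.00, centroid at (15.00, 70.00).
horizontal leg: A = 100 × 16 = 1600.00, centroid at (80.00, 8.00).
gusset: A = ½·64·28 = 896.00, centroid at (51.33, 25.33).
ΣA = 6696.00 cm², ΣAx̄ = 236994.67 cm³, ΣAȳ = 329498.67 cm³.
x̄ = 236994.67/6696.00 = 35.39 cm; ȳ = 329498.67/6696.00 = 49.21 cm.

x̄ = 35.39 cm, ȳ = 49.21 cm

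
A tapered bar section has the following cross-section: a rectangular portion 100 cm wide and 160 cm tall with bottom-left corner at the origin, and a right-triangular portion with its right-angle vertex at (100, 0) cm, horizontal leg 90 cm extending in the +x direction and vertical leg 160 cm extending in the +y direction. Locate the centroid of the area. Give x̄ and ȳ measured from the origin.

Part | A | x̄ᵢ | ȳᵢ | A·x̄ᵢ | A·ȳᵢ
rectangular portion | 16000.00 | 50.00 | 80.00 | 800000.00 | 1280000.00
triangular portion | 7200.00 | 130.00 | 53.33 | 936000.00 | 384000.00
Σ | 23200.00 |  |  | 1736000.00 | 1664000.00
x̄ = 1736000.00 / 23200.00 = 74.83 cm
ȳ = 1664000.00 / 23200.00 = 71.72 cm

x̄ = 74.83 cm, ȳ = 71.72 cm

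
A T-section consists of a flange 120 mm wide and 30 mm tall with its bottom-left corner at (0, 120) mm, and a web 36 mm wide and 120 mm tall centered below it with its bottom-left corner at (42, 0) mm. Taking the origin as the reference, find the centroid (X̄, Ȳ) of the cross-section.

web: A = 36 × 120 = 4320.00, centroid at (60.00, 60.00).
flange: A = 120 × 30 = 3600.00, centroid at (60.00, 135.00).
ΣA = 7920.00 mm², ΣAX̄ = 475200.00 mm³, ΣAȲ = 745200.00 mm³.
X̄ = 475200.00/7920.00 = 60.00 mm; Ȳ = 745200.00/7920.00 = 94.09 mm.

X̄ = 60.00 mm, Ȳ = 94.09 mm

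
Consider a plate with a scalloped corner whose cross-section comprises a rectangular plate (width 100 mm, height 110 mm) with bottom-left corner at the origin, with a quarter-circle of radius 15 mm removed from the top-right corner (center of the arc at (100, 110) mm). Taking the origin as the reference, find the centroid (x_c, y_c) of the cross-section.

x_c = 49.29 mm, y_c = 54.21 mm

Part | A | x̄ᵢ | ȳᵢ | A·x̄ᵢ | A·ȳᵢ
plate | 11000.00 | 50.00 | 55.00 | 550000.00 | 605000.00
removed quarter-circle | -176.71 | 93.63 | 103.63 | -16546.46 | -18313.60
Σ | 10823.29 |  |  | 533453.54 | 586686.40
x_c = 533453.54 / 10823.29 = 49.29 mm
y_c = 586686.40 / 10823.29 = 54.21 mm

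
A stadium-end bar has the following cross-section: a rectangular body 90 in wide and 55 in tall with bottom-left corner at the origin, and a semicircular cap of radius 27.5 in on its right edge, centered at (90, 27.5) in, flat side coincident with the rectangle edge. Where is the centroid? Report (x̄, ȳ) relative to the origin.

Part | A | x̄ᵢ | ȳᵢ | A·x̄ᵢ | A·ȳᵢ
rectangular body | 4950.00 | 45.00 | 27.50 | 222750.00 | 136125.00
semicircular end | 1187.91 | 101.67 | 27.50 | 120776.91 | 32667.65
Σ | 6137.91 |  |  | 343526.91 | 168792.65
x̄ = 343526.91 / 6137.91 = 55.97 in
ȳ = 168792.65 / 6137.91 = 27.50 in

x̄ = 55.97 in, ȳ = 27.50 in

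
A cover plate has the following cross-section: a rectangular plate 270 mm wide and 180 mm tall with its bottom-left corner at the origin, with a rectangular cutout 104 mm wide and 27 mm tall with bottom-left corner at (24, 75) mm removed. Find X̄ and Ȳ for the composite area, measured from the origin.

plate: A = 270 × 180 = 48600.00, centroid at (135.00, 90.00).
hole: A = −(104 × 27) = -2808.00, centroid at (76.00, 88.50).
ΣA = 45792.00 mm², ΣAX̄ = 6347592.00 mm³, ΣAȲ = 4125492.00 mm³.
X̄ = 6347592.00/45792.00 = 138.62 mm; Ȳ = 4125492.00/45792.00 = 90.09 mm.

X̄ = 138.62 mm, Ȳ = 90.09 mm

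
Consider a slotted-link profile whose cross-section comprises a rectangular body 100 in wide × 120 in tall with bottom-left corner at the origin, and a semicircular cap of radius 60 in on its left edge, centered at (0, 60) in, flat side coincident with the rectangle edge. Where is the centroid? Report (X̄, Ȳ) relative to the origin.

rectangular body: A = 100 × 120 = 12000.00, centroid at (50.00, 60.00).
semicircular end: A = ½π·60² = 5654.87, centroid at (-25.46, 60.00).
ΣA = 17654.87 in², ΣAX̄ = 456000.00 in³, ΣAȲ = 1059292.01 in³.
X̄ = 456000.00/17654.87 = 25.83 in; Ȳ = 1059292.01/17654.87 = 60.00 in.

X̄ = 25.83 in, Ȳ = 60.00 in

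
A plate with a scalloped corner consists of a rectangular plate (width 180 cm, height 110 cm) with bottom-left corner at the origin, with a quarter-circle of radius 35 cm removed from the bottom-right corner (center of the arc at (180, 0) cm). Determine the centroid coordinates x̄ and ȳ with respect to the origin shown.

plate: A = 180 × 110 = 19800.00, centroid at (90.00, 55.00).
removed quarter-circle: A = −¼π·35² = -962.11, centroid at (165.15, 14.85).
ΣA = 18837.89 cm², ΣAx̄ = 1623111.37 cm³, ΣAȳ = 1074708.33 cm³.
x̄ = 1623111.37/18837.89 = 86.16 cm; ȳ = 1074708.33/18837.89 = 57.05 cm.

x̄ = 86.16 cm, ȳ = 57.05 cm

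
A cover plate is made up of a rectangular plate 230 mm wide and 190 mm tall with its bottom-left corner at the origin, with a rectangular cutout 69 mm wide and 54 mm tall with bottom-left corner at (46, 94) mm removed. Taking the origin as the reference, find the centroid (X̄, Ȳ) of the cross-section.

X̄ = 118.22 mm, Ȳ = 92.58 mm

Part | A | x̄ᵢ | ȳᵢ | A·x̄ᵢ | A·ȳᵢ
plate | 43700.00 | 115.00 | 95.00 | 5025500.00 | 4151500.00
hole | -3726.00 | 80.50 | 121.00 | -299943.00 | -450846.00
Σ | 39974.00 |  |  | 4725557.00 | 3700654.00
X̄ = 4725557.00 / 39974.00 = 118.22 mm
Ȳ = 3700654.00 / 39974.00 = 92.58 mm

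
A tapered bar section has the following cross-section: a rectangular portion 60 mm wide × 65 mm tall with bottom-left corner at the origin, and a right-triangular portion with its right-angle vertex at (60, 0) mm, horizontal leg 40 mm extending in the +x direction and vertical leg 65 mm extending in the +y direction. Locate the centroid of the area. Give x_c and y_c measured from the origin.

x_c = 40.83 mm, y_c = 29.79 mm

rectangular portion: A = 60 × 65 = 3900.00, centroid at (30.00, 32.50).
triangular portion: A = ½·40·65 = 1300.00, centroid at (73.33, 21.67).
ΣA = 5200.00 mm²
ΣAx_c = (3900.00)(30.00) + (1300.00)(73.33) = 212333.33 mm³
ΣAy_c = (3900.00)(32.50) + (1300.00)(21.67) = 154916.67 mm³
x_c = 212333.33 / 5200.00 = 40.83 mm
y_c = 154916.67 / 5200.00 = 29.79 mm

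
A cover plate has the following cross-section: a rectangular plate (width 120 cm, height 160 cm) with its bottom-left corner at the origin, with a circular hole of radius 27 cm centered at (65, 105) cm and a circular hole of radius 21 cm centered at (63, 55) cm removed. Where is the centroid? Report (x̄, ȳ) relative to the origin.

plate: A = 120 × 160 = 19200.00, centroid at (60.00, 80.00).
hole 1: A = −π·27² = -2290.22, centroid at (65.00, 105.00).
hole 2: A = −π·21² = -1385.44, centroid at (63.00, 55.00).
ΣA = 15524.34 cm², ΣAx̄ = 915852.76 cm³, ΣAȳ = 1219327.46 cm³.
x̄ = 915852.76/15524.34 = 58.99 cm; ȳ = 1219327.46/15524.34 = 78.54 cm.

x̄ = 58.99 cm, ȳ = 78.54 cm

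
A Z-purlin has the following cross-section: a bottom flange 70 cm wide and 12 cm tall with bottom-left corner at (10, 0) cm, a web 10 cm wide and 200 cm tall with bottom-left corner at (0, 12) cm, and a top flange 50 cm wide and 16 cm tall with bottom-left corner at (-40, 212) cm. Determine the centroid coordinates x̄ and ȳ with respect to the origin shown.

Part | A | x̄ᵢ | ȳᵢ | A·x̄ᵢ | A·ȳᵢ
bottom flange | 840.00 | 45.00 | 6.00 | 37800.00 | 5040.00
web | 2000.00 | 5.00 | 112.00 | 10000.00 | 224000.00
top flange | 800.00 | -15.00 | 220.00 | -12000.00 | 176000.00
Σ | 3640.00 |  |  | 35800.00 | 405040.00
x̄ = 35800.00 / 3640.00 = 9.84 cm
ȳ = 405040.00 / 3640.00 = 111.27 cm

x̄ = 9.84 cm, ȳ = 111.27 cm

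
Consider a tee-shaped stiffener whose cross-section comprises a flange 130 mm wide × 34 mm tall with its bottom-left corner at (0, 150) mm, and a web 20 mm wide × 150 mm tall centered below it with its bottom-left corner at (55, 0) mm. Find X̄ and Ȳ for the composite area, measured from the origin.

X̄ = 65.00 mm, Ȳ = 129.80 mm

web: A = 20 × 150 = 3000.00, centroid at (65.00, 75.00).
flange: A = 130 × 34 = 4420.00, centroid at (65.00, 167.00).
ΣA = 7420.00 mm²
ΣAX̄ = (3000.00)(65.00) + (4420.00)(65.00) = 482300.00 mm³
ΣAȲ = (3000.00)(75.00) + (4420.00)(167.00) = 963140.00 mm³
X̄ = 482300.00 / 7420.00 = 65.00 mm
Ȳ = 963140.00 / 7420.00 = 129.80 mm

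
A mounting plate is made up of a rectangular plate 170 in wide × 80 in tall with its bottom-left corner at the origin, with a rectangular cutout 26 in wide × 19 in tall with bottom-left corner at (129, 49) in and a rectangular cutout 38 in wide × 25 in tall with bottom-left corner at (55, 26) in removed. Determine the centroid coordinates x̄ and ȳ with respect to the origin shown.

x̄ = 83.54 in, ȳ = 39.37 in

plate: A = 170 × 80 = 13600.00, centroid at (85.00, 40.00).
hole 1: A = −(26 × 19) = -494.00, centroid at (142.00, 58.50).
hole 2: A = −(38 × 25) = -950.00, centroid at (74.00, 38.50).
ΣA = 12156.00 in², ΣAx̄ = 1015552.00 in³, ΣAȳ = 478526.00 in³.
x̄ = 1015552.00/12156.00 = 83.54 in; ȳ = 478526.00/12156.00 = 39.37 in.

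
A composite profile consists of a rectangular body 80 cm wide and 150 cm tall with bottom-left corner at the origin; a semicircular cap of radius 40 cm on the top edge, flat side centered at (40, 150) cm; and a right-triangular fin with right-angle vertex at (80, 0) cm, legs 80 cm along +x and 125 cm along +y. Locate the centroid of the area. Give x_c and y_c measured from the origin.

Part | A | x̄ᵢ | ȳᵢ | A·x̄ᵢ | A·ȳᵢ
rectangular body | 12000.00 | 40.00 | 75.00 | 480000.00 | 900000.00
semicircular top | 2513.27 | 40.00 | 166.98 | 100530.96 | 419657.79
triangular fin | 5000.00 | 106.67 | 41.67 | 533333.33 | 208333.33
Σ | 19513.27 |  |  | 1113864.30 | 1527991.12
x_c = 1113864.30 / 19513.27 = 57.08 cm
y_c = 1527991.12 / 19513.27 = 78.31 cm

x_c = 57.08 cm, y_c = 78.31 cm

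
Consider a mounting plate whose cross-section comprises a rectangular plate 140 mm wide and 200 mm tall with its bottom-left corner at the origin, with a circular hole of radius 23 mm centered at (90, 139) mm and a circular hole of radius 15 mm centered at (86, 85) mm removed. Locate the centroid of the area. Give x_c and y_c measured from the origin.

plate: A = 140 × 200 = 28000.00, centroid at (70.00, 100.00).
hole 1: A = −π·23² = -1661.90, centroid at (90.00, 139.00).
hole 2: A = −π·15² = -706.86, centroid at (86.00, 85.00).
ΣA = 25631.24 mm², ΣAx_c = 1749638.96 mm³, ΣAy_c = 2508912.59 mm³.
x_c = 1749638.96/25631.24 = 68.26 mm; y_c = 2508912.59/25631.24 = 97.88 mm.

x_c = 68.26 mm, y_c = 97.88 mm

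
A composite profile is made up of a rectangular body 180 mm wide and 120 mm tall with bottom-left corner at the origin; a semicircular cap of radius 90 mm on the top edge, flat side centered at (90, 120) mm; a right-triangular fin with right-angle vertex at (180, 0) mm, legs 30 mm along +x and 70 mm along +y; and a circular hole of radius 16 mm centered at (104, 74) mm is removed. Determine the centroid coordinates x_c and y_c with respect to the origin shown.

rectangular body: A = 180 × 120 = 21600.00, centroid at (90.00, 60.00).
semicircular top: A = ½π·90² = 12723.45, centroid at (90.00, 158.20).
triangular fin: A = ½·30·70 = 1050.00, centroid at (190.00, 23.33).
hole: A = −π·16² = -804.25, centroid at (104.00, 74.00).
ΣA = 34569.20 mm², ΣAx_c = 3204968.76 mm³, ΣAy_c = 3273799.70 mm³.
x_c = 3204968.76/34569.20 = 92.71 mm; y_c = 3273799.70/34569.20 = 94.70 mm.

x_c = 92.71 mm, y_c = 94.70 mm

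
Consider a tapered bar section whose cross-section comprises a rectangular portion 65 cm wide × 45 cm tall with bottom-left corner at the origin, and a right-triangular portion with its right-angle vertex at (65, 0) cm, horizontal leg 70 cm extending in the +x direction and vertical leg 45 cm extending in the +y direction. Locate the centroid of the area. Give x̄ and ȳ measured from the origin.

x̄ = 52.04 cm, ȳ = 19.88 cm

rectangular portion: A = 65 × 45 = 2925.00, centroid at (32.50, 22.50).
triangular portion: A = ½·70·45 = 1575.00, centroid at (88.33, 15.00).
ΣA = 4500.00 cm², ΣAx̄ = 234187.50 cm³, ΣAȳ = 89437.50 cm³.
x̄ = 234187.50/4500.00 = 52.04 cm; ȳ = 89437.50/4500.00 = 19.88 cm.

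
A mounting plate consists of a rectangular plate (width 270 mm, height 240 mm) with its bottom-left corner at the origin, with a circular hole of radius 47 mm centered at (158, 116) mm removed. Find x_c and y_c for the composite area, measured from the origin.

Part | A | x̄ᵢ | ȳᵢ | A·x̄ᵢ | A·ȳᵢ
plate | 64800.00 | 135.00 | 120.00 | 8748000.00 | 7776000.00
hole | -6939.78 | 158.00 | 116.00 | -1096484.95 | -805014.27
Σ | 57860.22 |  |  | 7651515.05 | 6970985.73
x_c = 7651515.05 / 57860.22 = 132.24 mm
y_c = 6970985.73 / 57860.22 = 120.48 mm

x_c = 132.24 mm, y_c = 120.48 mm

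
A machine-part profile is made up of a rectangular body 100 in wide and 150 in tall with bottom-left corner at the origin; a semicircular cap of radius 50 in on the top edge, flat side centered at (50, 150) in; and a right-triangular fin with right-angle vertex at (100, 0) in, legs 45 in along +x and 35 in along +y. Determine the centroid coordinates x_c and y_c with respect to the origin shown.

x_c = 52.60 in, y_c = 91.64 in

rectangular body: A = 100 × 150 = 15000.00, centroid at (50.00, 75.00).
semicircular top: A = ½π·50² = 3926.99, centroid at (50.00, 171.22).
triangular fin: A = ½·45·35 = 787.50, centroid at (115.00, 11.67).
ΣA = 19714.49 in²
ΣAx_c = (15000.00)(50.00) + (3926.99)(50.00) + (787.50)(115.00) = 1036912.04 in³
ΣAy_c = (15000.00)(75.00) + (3926.99)(171.22) + (787.50)(11.67) = 1806569.46 in³
x_c = 1036912.04 / 19714.49 = 52.60 in
y_c = 1806569.46 / 19714.49 = 91.64 in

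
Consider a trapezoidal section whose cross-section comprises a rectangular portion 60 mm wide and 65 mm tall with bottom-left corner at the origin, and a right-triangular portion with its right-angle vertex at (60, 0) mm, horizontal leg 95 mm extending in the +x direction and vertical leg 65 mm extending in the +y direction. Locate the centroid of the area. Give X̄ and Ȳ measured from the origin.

X̄ = 57.25 mm, Ȳ = 27.71 mm

rectangular portion: A = 60 × 65 = 3900.00, centroid at (30.00, 32.50).
triangular portion: A = ½·95·65 = 3087.50, centroid at (91.67, 21.67).
ΣA = 6987.50 mm²
ΣAX̄ = (3900.00)(30.00) + (3087.50)(91.67) = 400020.83 mm³
ΣAȲ = (3900.00)(32.50) + (3087.50)(21.67) = 193645.83 mm³
X̄ = 400020.83 / 6987.50 = 57.25 mm
Ȳ = 193645.83 / 6987.50 = 27.71 mm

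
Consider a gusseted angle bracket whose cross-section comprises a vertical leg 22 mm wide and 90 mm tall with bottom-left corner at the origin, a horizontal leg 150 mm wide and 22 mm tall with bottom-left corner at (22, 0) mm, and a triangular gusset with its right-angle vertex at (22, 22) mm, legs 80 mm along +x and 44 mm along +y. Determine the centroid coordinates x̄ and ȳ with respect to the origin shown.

x̄ = 60.73 mm, ȳ = 26.98 mm

Part | A | x̄ᵢ | ȳᵢ | A·x̄ᵢ | A·ȳᵢ
vertical leg | 1980.00 | 11.00 | 45.00 | 21780.00 | 89100.00
horizontal leg | 3300.00 | 97.00 | 11.00 | 320100.00 | 36300.00
gusset | 1760.00 | 48.67 | 36.67 | 85653.33 | 64533.33
Σ | 7040.00 |  |  | 427533.33 | 189933.33
x̄ = 427533.33 / 7040.00 = 60.73 mm
ȳ = 189933.33 / 7040.00 = 26.98 mm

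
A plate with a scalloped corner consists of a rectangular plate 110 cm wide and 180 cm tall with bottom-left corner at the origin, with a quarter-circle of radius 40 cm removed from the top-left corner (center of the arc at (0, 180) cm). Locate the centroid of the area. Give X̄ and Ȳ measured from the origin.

X̄ = 57.58 cm, Ȳ = 85.05 cm

plate: A = 110 × 180 = 19800.00, centroid at (55.00, 90.00).
removed quarter-circle: A = −¼π·40² = -1256.64, centroid at (16.98, 163.02).
ΣA = 18543.36 cm², ΣAX̄ = 1067666.67 cm³, ΣAȲ = 1577138.66 cm³.
X̄ = 1067666.67/18543.36 = 57.58 cm; Ȳ = 1577138.66/18543.36 = 85.05 cm.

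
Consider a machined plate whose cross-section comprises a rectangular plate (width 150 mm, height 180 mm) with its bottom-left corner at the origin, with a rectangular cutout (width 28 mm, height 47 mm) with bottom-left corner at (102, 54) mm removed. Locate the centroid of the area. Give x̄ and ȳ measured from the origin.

x̄ = 72.90 mm, ȳ = 90.64 mm

Part | A | x̄ᵢ | ȳᵢ | A·x̄ᵢ | A·ȳᵢ
plate | 27000.00 | 75.00 | 90.00 | 2025000.00 | 2430000.00
hole | -1316.00 | 116.00 | 77.50 | -152656.00 | -101990.00
Σ | 25684.00 |  |  | 1872344.00 | 2328010.00
x̄ = 1872344.00 / 25684.00 = 72.90 mm
ȳ = 2328010.00 / 25684.00 = 90.64 mm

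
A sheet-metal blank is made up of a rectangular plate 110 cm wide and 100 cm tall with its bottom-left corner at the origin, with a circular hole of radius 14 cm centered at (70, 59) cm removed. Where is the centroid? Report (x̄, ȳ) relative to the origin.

x̄ = 54.11 cm, ȳ = 49.47 cm

plate: A = 110 × 100 = 11000.00, centroid at (55.00, 50.00).
hole: A = −π·14² = -615.75, centroid at (70.00, 59.00).
ΣA = 10384.25 cm², ΣAx̄ = 561897.35 cm³, ΣAȳ = 513670.62 cm³.
x̄ = 561897.35/10384.25 = 54.11 cm; ȳ = 513670.62/10384.25 = 49.47 cm.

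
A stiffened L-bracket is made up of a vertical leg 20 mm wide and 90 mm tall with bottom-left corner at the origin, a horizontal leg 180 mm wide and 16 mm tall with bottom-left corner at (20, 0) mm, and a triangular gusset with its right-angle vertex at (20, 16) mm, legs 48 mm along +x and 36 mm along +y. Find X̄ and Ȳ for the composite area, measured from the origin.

vertical leg: A = 20 × 90 = 1800.00, centroid at (10.00, 45.00).
horizontal leg: A = 180 × 16 = 2880.00, centroid at (110.00, 8.00).
gusset: A = ½·48·36 = 864.00, centroid at (36.00, 28.00).
ΣA = 5544.00 mm², ΣAX̄ = 365904.00 mm³, ΣAȲ = 128232.00 mm³.
X̄ = 365904.00/5544.00 = 66.00 mm; Ȳ = 128232.00/5544.00 = 23.13 mm.

X̄ = 66.00 mm, Ȳ = 23.13 mm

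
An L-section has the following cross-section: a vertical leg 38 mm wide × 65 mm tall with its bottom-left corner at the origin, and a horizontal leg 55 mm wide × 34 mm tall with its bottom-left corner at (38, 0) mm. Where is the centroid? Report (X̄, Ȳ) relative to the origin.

Part | A | x̄ᵢ | ȳᵢ | A·x̄ᵢ | A·ȳᵢ
vertical leg | 2470.00 | 19.00 | 32.50 | 46930.00 | 80275.00
horizontal leg | 1870.00 | 65.50 | 17.00 | 122485.00 | 31790.00
Σ | 4340.00 |  |  | 169415.00 | 112065.00
X̄ = 169415.00 / 4340.00 = 39.04 mm
Ȳ = 112065.00 / 4340.00 = 25.82 mm

X̄ = 39.04 mm, Ȳ = 25.82 mm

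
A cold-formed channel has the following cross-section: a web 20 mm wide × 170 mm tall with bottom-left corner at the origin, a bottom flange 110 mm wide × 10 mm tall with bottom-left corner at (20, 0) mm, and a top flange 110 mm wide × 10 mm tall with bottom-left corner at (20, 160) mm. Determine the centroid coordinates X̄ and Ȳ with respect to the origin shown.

Part | A | x̄ᵢ | ȳᵢ | A·x̄ᵢ | A·ȳᵢ
web | 3400.00 | 10.00 | 85.00 | 34000.00 | 289000.00
bottom flange | 1100.00 | 75.00 | 5.00 | 82500.00 | 5500.00
top flange | 1100.00 | 75.00 | 165.00 | 82500.00 | 181500.00
Σ | 5600.00 |  |  | 199000.00 | 476000.00
X̄ = 199000.00 / 5600.00 = 35.54 mm
Ȳ = 476000.00 / 5600.00 = 85.00 mm

X̄ = 35.54 mm, Ȳ = 85.00 mm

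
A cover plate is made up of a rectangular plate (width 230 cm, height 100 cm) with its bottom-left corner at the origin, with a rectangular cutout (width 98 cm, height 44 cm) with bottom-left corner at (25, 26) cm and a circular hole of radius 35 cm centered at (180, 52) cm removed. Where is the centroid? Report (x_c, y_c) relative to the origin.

x_c = 110.06 cm, y_c = 50.06 cm

Part | A | x̄ᵢ | ȳᵢ | A·x̄ᵢ | A·ȳᵢ
plate | 23000.00 | 115.00 | 50.00 | 2645000.00 | 1150000.00
hole 1 | -4312.00 | 74.00 | 48.00 | -319088.00 | -206976.00
hole 2 | -3848.45 | 180.00 | 52.00 | -692721.18 | -200119.45
Σ | 14839.55 |  |  | 1633190.82 | 742904.55
x_c = 1633190.82 / 14839.55 = 110.06 cm
y_c = 742904.55 / 14839.55 = 50.06 cm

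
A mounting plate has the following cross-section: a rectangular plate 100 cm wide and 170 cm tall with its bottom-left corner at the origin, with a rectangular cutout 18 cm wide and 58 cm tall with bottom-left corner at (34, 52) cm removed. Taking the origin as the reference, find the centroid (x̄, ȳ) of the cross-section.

x̄ = 50.46 cm, ȳ = 85.26 cm

plate: A = 100 × 170 = 17000.00, centroid at (50.00, 85.00).
hole: A = −(18 × 58) = -1044.00, centroid at (43.00, 81.00).
ΣA = 15956.00 cm²
ΣAx̄ = (17000.00)(50.00) + (-1044.00)(43.00) = 805108.00 cm³
ΣAȳ = (17000.00)(85.00) + (-1044.00)(81.00) = 1360436.00 cm³
x̄ = 805108.00 / 15956.00 = 50.46 cm
ȳ = 1360436.00 / 15956.00 = 85.26 cm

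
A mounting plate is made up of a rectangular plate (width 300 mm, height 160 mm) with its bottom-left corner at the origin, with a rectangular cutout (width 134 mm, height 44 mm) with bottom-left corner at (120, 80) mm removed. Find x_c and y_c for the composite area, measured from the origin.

x_c = 144.82 mm, y_c = 76.92 mm

plate: A = 300 × 160 = 48000.00, centroid at (150.00, 80.00).
hole: A = −(134 × 44) = -5896.00, centroid at (187.00, 102.00).
ΣA = 42104.00 mm²
ΣAx_c = (48000.00)(150.00) + (-5896.00)(187.00) = 6097448.00 mm³
ΣAy_c = (48000.00)(80.00) + (-5896.00)(102.00) = 3238608.00 mm³
x_c = 6097448.00 / 42104.00 = 144.82 mm
y_c = 3238608.00 / 42104.00 = 76.92 mm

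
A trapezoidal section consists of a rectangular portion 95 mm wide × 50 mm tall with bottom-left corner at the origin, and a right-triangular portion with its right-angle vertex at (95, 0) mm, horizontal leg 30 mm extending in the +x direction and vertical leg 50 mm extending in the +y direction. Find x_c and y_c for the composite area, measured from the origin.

Part | A | x̄ᵢ | ȳᵢ | A·x̄ᵢ | A·ȳᵢ
rectangular portion | 4750.00 | 47.50 | 25.00 | 225625.00 | 118750.00
triangular portion | 750.00 | 105.00 | 16.67 | 78750.00 | 12500.00
Σ | 5500.00 |  |  | 304375.00 | 131250.00
x_c = 304375.00 / 5500.00 = 55.34 mm
y_c = 131250.00 / 5500.00 = 23.86 mm

x_c = 55.34 mm, y_c = 23.86 mm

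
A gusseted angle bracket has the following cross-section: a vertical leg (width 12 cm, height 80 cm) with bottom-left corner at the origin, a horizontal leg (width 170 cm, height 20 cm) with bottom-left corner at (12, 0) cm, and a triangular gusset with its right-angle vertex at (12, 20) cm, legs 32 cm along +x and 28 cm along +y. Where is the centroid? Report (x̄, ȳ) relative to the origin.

vertical leg: A = 12 × 80 = 960.00, centroid at (6.00, 40.00).
horizontal leg: A = 170 × 20 = 3400.00, centroid at (97.00, 10.00).
gusset: A = ½·32·28 = 448.00, centroid at (22.67, 29.33).
ΣA = 4808.00 cm²
ΣAx̄ = (960.00)(6.00) + (3400.00)(97.00) + (448.00)(22.67) = 345714.67 cm³
ΣAȳ = (960.00)(40.00) + (3400.00)(10.00) + (448.00)(29.33) = 85541.33 cm³
x̄ = 345714.67 / 4808.00 = 71.90 cm
ȳ = 85541.33 / 4808.00 = 17.79 cm

x̄ = 71.90 cm, ȳ = 17.79 cm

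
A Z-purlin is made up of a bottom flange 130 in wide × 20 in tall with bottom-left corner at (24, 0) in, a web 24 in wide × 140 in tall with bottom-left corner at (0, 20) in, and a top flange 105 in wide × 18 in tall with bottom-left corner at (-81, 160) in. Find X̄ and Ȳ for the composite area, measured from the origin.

bottom flange: A = 130 × 20 = 2600.00, centroid at (89.00, 10.00).
web: A = 24 × 140 = 3360.00, centroid at (12.00, 90.00).
top flange: A = 105 × 18 = 1890.00, centroid at (-28.50, 169.00).
ΣA = 7850.00 in²
ΣAX̄ = (2600.00)(89.00) + (3360.00)(12.00) + (1890.00)(-28.50) = 217855.00 in³
ΣAȲ = (2600.00)(10.00) + (3360.00)(90.00) + (1890.00)(169.00) = 647810.00 in³
X̄ = 217855.00 / 7850.00 = 27.75 in
Ȳ = 647810.00 / 7850.00 = 82.52 in

X̄ = 27.75 in, Ȳ = 82.52 in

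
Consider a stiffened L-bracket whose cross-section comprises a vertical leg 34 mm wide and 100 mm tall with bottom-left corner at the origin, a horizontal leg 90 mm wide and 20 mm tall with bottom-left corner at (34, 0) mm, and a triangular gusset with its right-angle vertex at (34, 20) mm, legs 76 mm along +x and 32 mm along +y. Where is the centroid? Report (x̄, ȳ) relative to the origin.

x̄ = 42.42 mm, ȳ = 35.11 mm

vertical leg: A = 34 × 100 = 3400.00, centroid at (17.00, 50.00).
horizontal leg: A = 90 × 20 = 1800.00, centroid at (79.00, 10.00).
gusset: A = ½·76·32 = 1216.00, centroid at (59.33, 30.67).
ΣA = 6416.00 mm², ΣAx̄ = 272149.33 mm³, ΣAȳ = 225290.67 mm³.
x̄ = 272149.33/6416.00 = 42.42 mm; ȳ = 225290.67/6416.00 = 35.11 mm.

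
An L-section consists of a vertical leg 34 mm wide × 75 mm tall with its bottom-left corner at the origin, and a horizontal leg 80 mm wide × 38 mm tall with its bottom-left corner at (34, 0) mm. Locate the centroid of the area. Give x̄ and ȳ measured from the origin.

Part | A | x̄ᵢ | ȳᵢ | A·x̄ᵢ | A·ȳᵢ
vertical leg | 2550.00 | 17.00 | 37.50 | 43350.00 | 95625.00
horizontal leg | 3040.00 | 74.00 | 19.00 | 224960.00 | 57760.00
Σ | 5590.00 |  |  | 268310.00 | 153385.00
x̄ = 268310.00 / 5590.00 = 48.00 mm
ȳ = 153385.00 / 5590.00 = 27.44 mm

x̄ = 48.00 mm, ȳ = 27.44 mm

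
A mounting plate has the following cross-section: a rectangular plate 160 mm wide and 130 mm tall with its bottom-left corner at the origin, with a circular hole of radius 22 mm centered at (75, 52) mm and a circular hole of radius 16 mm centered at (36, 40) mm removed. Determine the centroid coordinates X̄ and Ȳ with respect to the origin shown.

plate: A = 160 × 130 = 20800.00, centroid at (80.00, 65.00).
hole 1: A = −π·22² = -1520.53, centroid at (75.00, 52.00).
hole 2: A = −π·16² = -804.25, centroid at (36.00, 40.00).
ΣA = 18475.22 mm²
ΣAX̄ = (20800.00)(80.00) + (-1520.53)(75.00) + (-804.25)(36.00) = 1521007.27 mm³
ΣAȲ = (20800.00)(65.00) + (-1520.53)(52.00) + (-804.25)(40.00) = 1240762.49 mm³
X̄ = 1521007.27 / 18475.22 = 82.33 mm
Ȳ = 1240762.49 / 18475.22 = 67.16 mm

X̄ = 82.33 mm, Ȳ = 67.16 mm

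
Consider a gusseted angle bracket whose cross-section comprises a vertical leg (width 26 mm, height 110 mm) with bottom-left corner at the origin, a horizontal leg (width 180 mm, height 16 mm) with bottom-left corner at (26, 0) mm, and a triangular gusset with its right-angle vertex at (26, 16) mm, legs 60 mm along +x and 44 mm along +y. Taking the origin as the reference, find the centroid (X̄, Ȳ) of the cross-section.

X̄ = 61.19 mm, Ȳ = 31.28 mm

vertical leg: A = 26 × 110 = 2860.00, centroid at (13.00, 55.00).
horizontal leg: A = 180 × 16 = 2880.00, centroid at (116.00, 8.00).
gusset: A = ½·60·44 = 1320.00, centroid at (46.00, 30.67).
ΣA = 7060.00 mm², ΣAX̄ = 431980.00 mm³, ΣAȲ = 220820.00 mm³.
X̄ = 431980.00/7060.00 = 61.19 mm; Ȳ = 220820.00/7060.00 = 31.28 mm.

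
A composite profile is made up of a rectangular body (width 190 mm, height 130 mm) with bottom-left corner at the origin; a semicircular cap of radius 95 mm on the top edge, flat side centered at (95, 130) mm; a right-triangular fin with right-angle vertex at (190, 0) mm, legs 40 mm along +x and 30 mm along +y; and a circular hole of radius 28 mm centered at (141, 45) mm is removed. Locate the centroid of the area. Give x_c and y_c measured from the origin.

x_c = 93.70 mm, y_c = 105.78 mm

rectangular body: A = 190 × 130 = 24700.00, centroid at (95.00, 65.00).
semicircular top: A = ½π·95² = 14176.44, centroid at (95.00, 170.32).
triangular fin: A = ½·40·30 = 600.00, centroid at (203.33, 10.00).
hole: A = −π·28² = -2463.01, centroid at (141.00, 45.00).
ΣA = 37013.43 mm²
ΣAx_c = (24700.00)(95.00) + (14176.44)(95.00) + (600.00)(203.33) + (-2463.01)(141.00) = 3467977.28 mm³
ΣAy_c = (24700.00)(65.00) + (14176.44)(170.32) + (600.00)(10.00) + (-2463.01)(45.00) = 3915184.73 mm³
x_c = 3467977.28 / 37013.43 = 93.70 mm
y_c = 3915184.73 / 37013.43 = 105.78 mm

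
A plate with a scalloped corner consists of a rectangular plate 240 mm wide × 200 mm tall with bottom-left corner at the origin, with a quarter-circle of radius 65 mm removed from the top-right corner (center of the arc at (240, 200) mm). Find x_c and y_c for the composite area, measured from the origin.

plate: A = 240 × 200 = 48000.00, centroid at (120.00, 100.00).
removed quarter-circle: A = −¼π·65² = -3318.31, centroid at (212.41, 172.41).
ΣA = 44681.69 mm²
ΣAx_c = (48000.00)(120.00) + (-3318.31)(212.41) = 5055147.93 mm³
ΣAy_c = (48000.00)(100.00) + (-3318.31)(172.41) = 4227880.22 mm³
x_c = 5055147.93 / 44681.69 = 113.14 mm
y_c = 4227880.22 / 44681.69 = 94.62 mm

x_c = 113.14 mm, y_c = 94.62 mm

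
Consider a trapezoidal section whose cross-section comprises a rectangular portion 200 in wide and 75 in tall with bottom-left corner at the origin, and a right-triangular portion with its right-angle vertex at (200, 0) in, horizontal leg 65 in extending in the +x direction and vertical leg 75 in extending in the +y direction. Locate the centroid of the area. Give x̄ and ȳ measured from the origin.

x̄ = 117.01 in, ȳ = 35.75 in

rectangular portion: A = 200 × 75 = 15000.00, centroid at (100.00, 37.50).
triangular portion: A = ½·65·75 = 2437.50, centroid at (221.67, 25.00).
ΣA = 17437.50 in²
ΣAx̄ = (15000.00)(100.00) + (2437.50)(221.67) = 2040312.50 in³
ΣAȳ = (15000.00)(37.50) + (2437.50)(25.00) = 623437.50 in³
x̄ = 2040312.50 / 17437.50 = 117.01 in
ȳ = 623437.50 / 17437.50 = 35.75 in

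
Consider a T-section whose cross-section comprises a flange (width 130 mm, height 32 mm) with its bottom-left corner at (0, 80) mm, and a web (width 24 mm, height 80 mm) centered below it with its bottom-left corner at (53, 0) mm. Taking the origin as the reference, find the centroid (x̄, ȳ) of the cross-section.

web: A = 24 × 80 = 1920.00, centroid at (65.00, 40.00).
flange: A = 130 × 32 = 4160.00, centroid at (65.00, 96.00).
ΣA = 6080.00 mm²
ΣAx̄ = (1920.00)(65.00) + (4160.00)(65.00) = 395200.00 mm³
ΣAȳ = (1920.00)(40.00) + (4160.00)(96.00) = 476160.00 mm³
x̄ = 395200.00 / 6080.00 = 65.00 mm
ȳ = 476160.00 / 6080.00 = 78.32 mm

x̄ = 65.00 mm, ȳ = 78.32 mm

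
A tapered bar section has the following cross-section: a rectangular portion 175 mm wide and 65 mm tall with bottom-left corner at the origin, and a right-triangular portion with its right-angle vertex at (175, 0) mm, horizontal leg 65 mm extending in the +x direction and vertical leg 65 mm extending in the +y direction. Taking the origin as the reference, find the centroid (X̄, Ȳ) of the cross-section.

rectangular portion: A = 175 × 65 = 11375.00, centroid at (87.50, 32.50).
triangular portion: A = ½·65·65 = 2112.50, centroid at (196.67, 21.67).
ΣA = 13487.50 mm²
ΣAX̄ = (11375.00)(87.50) + (2112.50)(196.67) = 1410770.83 mm³
ΣAȲ = (11375.00)(32.50) + (2112.50)(21.67) = 415458.33 mm³
X̄ = 1410770.83 / 13487.50 = 104.60 mm
Ȳ = 415458.33 / 13487.50 = 30.80 mm

X̄ = 104.60 mm, Ȳ = 30.80 mm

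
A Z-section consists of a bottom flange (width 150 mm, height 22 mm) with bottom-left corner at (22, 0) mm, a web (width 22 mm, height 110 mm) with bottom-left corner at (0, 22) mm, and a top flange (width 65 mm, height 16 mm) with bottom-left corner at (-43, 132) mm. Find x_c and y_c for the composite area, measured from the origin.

bottom flange: A = 150 × 22 = 3300.00, centroid at (97.00, 11.00).
web: A = 22 × 110 = 2420.00, centroid at (11.00, 77.00).
top flange: A = 65 × 16 = 1040.00, centroid at (-10.50, 140.00).
ΣA = 6760.00 mm²
ΣAx_c = (3300.00)(97.00) + (2420.00)(11.00) + (1040.00)(-10.50) = 335800.00 mm³
ΣAy_c = (3300.00)(11.00) + (2420.00)(77.00) + (1040.00)(140.00) = 368240.00 mm³
x_c = 335800.00 / 6760.00 = 49.67 mm
y_c = 368240.00 / 6760.00 = 54.47 mm

x_c = 49.67 mm, y_c = 54.47 mm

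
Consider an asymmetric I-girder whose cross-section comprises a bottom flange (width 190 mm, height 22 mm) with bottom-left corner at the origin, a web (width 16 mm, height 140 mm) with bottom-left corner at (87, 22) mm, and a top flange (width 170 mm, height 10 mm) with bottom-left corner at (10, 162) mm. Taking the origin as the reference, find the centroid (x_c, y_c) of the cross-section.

bottom flange: A = 190 × 22 = 4180.00, centroid at (95.00, 11.00).
web: A = 16 × 140 = 2240.00, centroid at (95.00, 92.00).
top flange: A = 170 × 10 = 1700.00, centroid at (95.00, 167.00).
ΣA = 8120.00 mm²
ΣAx_c = (4180.00)(95.00) + (2240.00)(95.00) + (1700.00)(95.00) = 771400.00 mm³
ΣAy_c = (4180.00)(11.00) + (2240.00)(92.00) + (1700.00)(167.00) = 535960.00 mm³
x_c = 771400.00 / 8120.00 = 95.00 mm
y_c = 535960.00 / 8120.00 = 66.00 mm

x_c = 95.00 mm, y_c = 66.00 mm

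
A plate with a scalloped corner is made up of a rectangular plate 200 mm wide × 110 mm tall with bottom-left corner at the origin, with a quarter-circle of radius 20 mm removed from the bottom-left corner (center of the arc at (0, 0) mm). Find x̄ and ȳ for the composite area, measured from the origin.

x̄ = 101.33 mm, ȳ = 55.67 mm

plate: A = 200 × 110 = 22000.00, centroid at (100.00, 55.00).
removed quarter-circle: A = −¼π·20² = -314.16, centroid at (8.49, 8.49).
ΣA = 21685.84 mm²
ΣAx̄ = (22000.00)(100.00) + (-314.16)(8.49) = 2197333.33 mm³
ΣAȳ = (22000.00)(55.00) + (-314.16)(8.49) = 1207333.33 mm³
x̄ = 2197333.33 / 21685.84 = 101.33 mm
ȳ = 1207333.33 / 21685.84 = 55.67 mm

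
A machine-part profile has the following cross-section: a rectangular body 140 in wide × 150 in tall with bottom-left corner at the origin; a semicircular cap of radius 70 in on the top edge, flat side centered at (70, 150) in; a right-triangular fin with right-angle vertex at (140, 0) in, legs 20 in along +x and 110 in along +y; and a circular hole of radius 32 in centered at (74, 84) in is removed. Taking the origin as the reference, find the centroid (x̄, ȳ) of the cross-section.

x̄ = 72.69 in, ȳ = 102.65 in

rectangular body: A = 140 × 150 = 21000.00, centroid at (70.00, 75.00).
semicircular top: A = ½π·70² = 7696.90, centroid at (70.00, 179.71).
triangular fin: A = ½·20·110 = 1100.00, centroid at (146.67, 36.67).
hole: A = −π·32² = -3216.99, centroid at (74.00, 84.00).
ΣA = 26579.91 in², ΣAx̄ = 1932059.15 in³, ΣAȳ = 2728308.07 in³.
x̄ = 1932059.15/26579.91 = 72.69 in; ȳ = 2728308.07/26579.91 = 102.65 in.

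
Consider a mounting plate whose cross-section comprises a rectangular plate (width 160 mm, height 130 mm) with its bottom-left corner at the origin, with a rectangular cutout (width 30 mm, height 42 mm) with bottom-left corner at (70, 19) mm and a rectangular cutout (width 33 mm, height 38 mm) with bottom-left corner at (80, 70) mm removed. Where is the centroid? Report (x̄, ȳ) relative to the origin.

Part | A | x̄ᵢ | ȳᵢ | A·x̄ᵢ | A·ȳᵢ
plate | 20800.00 | 80.00 | 65.00 | 1664000.00 | 1352000.00
hole 1 | -1260.00 | 85.00 | 40.00 | -107100.00 | -50400.00
hole 2 | -1254.00 | 96.50 | 89.00 | -121011.00 | -111606.00
Σ | 18286.00 |  |  | 1435889.00 | 1189994.00
x̄ = 1435889.00 / 18286.00 = 78.52 mm
ȳ = 1189994.00 / 18286.00 = 65.08 mm

x̄ = 78.52 mm, ȳ = 65.08 mm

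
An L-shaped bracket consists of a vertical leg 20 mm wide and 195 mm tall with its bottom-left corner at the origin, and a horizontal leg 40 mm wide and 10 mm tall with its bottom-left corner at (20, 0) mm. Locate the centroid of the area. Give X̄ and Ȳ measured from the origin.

Part | A | x̄ᵢ | ȳᵢ | A·x̄ᵢ | A·ȳᵢ
vertical leg | 3900.00 | 10.00 | 97.50 | 39000.00 | 380250.00
horizontal leg | 400.00 | 40.00 | 5.00 | 16000.00 | 2000.00
Σ | 4300.00 |  |  | 55000.00 | 382250.00
X̄ = 55000.00 / 4300.00 = 12.79 mm
Ȳ = 382250.00 / 4300.00 = 88.90 mm

X̄ = 12.79 mm, Ȳ = 88.90 mm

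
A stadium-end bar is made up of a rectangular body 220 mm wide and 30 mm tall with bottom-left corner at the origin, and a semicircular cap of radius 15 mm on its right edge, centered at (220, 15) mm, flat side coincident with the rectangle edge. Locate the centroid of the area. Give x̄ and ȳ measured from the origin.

rectangular body: A = 220 × 30 = 6600.00, centroid at (110.00, 15.00).
semicircular end: A = ½π·15² = 353.43, centroid at (226.37, 15.00).
ΣA = 6953.43 mm²
ΣAx̄ = (6600.00)(110.00) + (353.43)(226.37) = 806004.42 mm³
ΣAȳ = (6600.00)(15.00) + (353.43)(15.00) = 104301.44 mm³
x̄ = 806004.42 / 6953.43 = 115.91 mm
ȳ = 104301.44 / 6953.43 = 15.00 mm

x̄ = 115.91 mm, ȳ = 15.00 mm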